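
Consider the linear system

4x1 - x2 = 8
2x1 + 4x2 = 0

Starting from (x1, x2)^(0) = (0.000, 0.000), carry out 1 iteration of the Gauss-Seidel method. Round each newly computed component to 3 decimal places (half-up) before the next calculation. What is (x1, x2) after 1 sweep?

Iteration 1:
  x1 = (8 - (-1)·0.000) / (4) = 2.000
  x2 = (0 - (2)·2.000) / (4) = -1.000

(2.000, -1.000)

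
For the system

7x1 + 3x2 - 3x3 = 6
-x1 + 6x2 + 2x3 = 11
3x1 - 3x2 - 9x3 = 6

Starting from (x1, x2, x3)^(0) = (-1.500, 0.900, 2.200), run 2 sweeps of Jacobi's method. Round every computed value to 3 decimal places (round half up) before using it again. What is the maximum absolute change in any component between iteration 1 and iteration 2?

Iteration 1:
  x1 = (6 - (3)·0.900 - (-3)·2.200) / (7) = 1.414
  x2 = (11 - (-1)·-1.500 - (2)·2.200) / (6) = 0.850
  x3 = (6 - (3)·-1.500 - (-3)·0.900) / (-9) = -1.467
Iteration 2:
  x1 = (6 - (3)·0.850 - (-3)·-1.467) / (7) = -0.136
  x2 = (11 - (-1)·1.414 - (2)·-1.467) / (6) = 2.558
  x3 = (6 - (3)·1.414 - (-3)·0.850) / (-9) = -0.479
Change: (-1.550, 1.708, 0.988) → max |·| = 1.708

1.708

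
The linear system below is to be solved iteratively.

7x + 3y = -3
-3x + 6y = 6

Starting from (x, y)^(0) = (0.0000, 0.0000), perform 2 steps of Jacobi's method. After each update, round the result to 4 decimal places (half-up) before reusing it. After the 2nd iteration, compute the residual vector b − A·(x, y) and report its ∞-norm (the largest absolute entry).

Iteration 1:
  x = (-3 - (3)·0.0000) / (7) = -0.4286
  y = (6 - (-3)·0.0000) / (6) = 1.0000
Iteration 2:
  x = (-3 - (3)·1.0000) / (7) = -0.8571
  y = (6 - (-3)·-0.4286) / (6) = 0.7857
Residual b − A·x = (0.6426, -1.2855); ∞-norm = 1.2855

1.2855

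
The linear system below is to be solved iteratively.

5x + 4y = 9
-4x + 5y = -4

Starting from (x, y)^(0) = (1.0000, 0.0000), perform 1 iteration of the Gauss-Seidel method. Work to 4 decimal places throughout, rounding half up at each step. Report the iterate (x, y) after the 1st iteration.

Iteration 1:
  x = (9 - (4)·0.0000) / (5) = 1.8000
  y = (-4 - (-4)·1.8000) / (5) = 0.6400

(1.8000, 0.6400)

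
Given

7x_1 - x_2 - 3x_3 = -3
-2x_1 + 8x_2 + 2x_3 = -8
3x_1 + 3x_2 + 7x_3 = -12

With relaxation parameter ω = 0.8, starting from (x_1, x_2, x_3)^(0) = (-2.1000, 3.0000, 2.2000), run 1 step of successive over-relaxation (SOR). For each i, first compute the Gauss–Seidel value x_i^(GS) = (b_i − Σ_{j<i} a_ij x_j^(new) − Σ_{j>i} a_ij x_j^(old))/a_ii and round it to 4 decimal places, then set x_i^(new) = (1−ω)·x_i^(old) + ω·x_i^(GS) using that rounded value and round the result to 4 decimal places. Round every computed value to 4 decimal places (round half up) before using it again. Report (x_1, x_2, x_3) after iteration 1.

(0.3343, -0.5731, -0.8495)

Iteration 1:
  x_1: GS value = (-3 - (-1)·3.0000 - (-3)·2.2000) / (7) = 0.9429;  x_1 ← (1−ω)·-2.1000 + ω·0.9429 = 0.3343
  x_2: GS value = (-8 - (-2)·0.3343 - (2)·2.2000) / (8) = -1.4664;  x_2 ← (1−ω)·3.0000 + ω·-1.4664 = -0.5731
  x_3: GS value = (-12 - (3)·0.3343 - (3)·-0.5731) / (7) = -1.6119;  x_3 ← (1−ω)·2.2000 + ω·-1.6119 = -0.8495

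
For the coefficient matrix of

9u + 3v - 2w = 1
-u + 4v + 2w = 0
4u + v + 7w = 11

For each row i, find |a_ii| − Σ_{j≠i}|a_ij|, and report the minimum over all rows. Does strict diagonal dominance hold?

1

row 1: |9| − (3+2) = 4
row 2: |4| − (1+2) = 1
row 3: |7| − (4+1) = 2
minimum over rows = 1 → strictly diagonally dominant (convergence guaranteed)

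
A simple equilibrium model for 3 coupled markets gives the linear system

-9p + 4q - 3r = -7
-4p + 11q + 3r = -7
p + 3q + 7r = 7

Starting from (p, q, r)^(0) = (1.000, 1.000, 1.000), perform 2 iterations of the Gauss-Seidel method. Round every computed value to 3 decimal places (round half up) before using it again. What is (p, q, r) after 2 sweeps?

(0.143, -0.891, 1.361)

Iteration 1:
  p = (-7 - (4)·1.000 - (-3)·1.000) / (-9) = 0.889
  q = (-7 - (-4)·0.889 - (3)·1.000) / (11) = -0.586
  r = (7 - (1)·0.889 - (3)·-0.586) / (7) = 1.124
Iteration 2:
  p = (-7 - (4)·-0.586 - (-3)·1.124) / (-9) = 0.143
  q = (-7 - (-4)·0.143 - (3)·1.124) / (11) = -0.891
  r = (7 - (1)·0.143 - (3)·-0.891) / (7) = 1.361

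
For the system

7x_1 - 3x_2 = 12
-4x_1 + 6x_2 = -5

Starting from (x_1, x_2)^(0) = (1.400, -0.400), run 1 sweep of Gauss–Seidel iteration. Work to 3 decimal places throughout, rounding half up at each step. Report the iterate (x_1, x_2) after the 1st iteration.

(1.543, 0.195)

Iteration 1:
  x_1 = (12 - (-3)·-0.400) / (7) = 1.543
  x_2 = (-5 - (-4)·1.543) / (6) = 0.195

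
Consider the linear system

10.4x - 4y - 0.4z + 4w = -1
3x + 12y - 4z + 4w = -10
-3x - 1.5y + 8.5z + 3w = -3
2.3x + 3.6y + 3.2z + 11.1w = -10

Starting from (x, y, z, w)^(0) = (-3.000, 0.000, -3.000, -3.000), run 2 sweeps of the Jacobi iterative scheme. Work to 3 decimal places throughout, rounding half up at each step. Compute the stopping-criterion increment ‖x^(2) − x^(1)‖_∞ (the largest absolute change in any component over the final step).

1.553

Iteration 1:
  x = (-1 - (-4)·0.000 - (-0.4)·-3.000 - (4)·-3.000) / (10.4) = 0.942
  y = (-10 - (3)·-3.000 - (-4)·-3.000 - (4)·-3.000) / (12) = -0.083
  z = (-3 - (-3)·-3.000 - (-1.5)·0.000 - (3)·-3.000) / (8.5) = -0.353
  w = (-10 - (2.3)·-3.000 - (3.6)·0.000 - (3.2)·-3.000) / (11.1) = 0.586
Iteration 2:
  x = (-1 - (-4)·-0.083 - (-0.4)·-0.353 - (4)·0.586) / (10.4) = -0.367
  y = (-10 - (3)·0.942 - (-4)·-0.353 - (4)·0.586) / (12) = -1.382
  z = (-3 - (-3)·0.942 - (-1.5)·-0.083 - (3)·0.586) / (8.5) = -0.242
  w = (-10 - (2.3)·0.942 - (3.6)·-0.083 - (3.2)·-0.353) / (11.1) = -0.967
Change: (-1.309, -1.299, 0.111, -1.553) → max |·| = 1.553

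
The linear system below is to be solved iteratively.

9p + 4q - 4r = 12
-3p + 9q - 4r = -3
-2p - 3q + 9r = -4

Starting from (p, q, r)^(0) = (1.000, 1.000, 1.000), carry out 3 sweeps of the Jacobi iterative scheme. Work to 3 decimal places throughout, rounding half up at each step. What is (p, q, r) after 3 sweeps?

(1.262, 0.062, -0.128)

Iteration 1:
  p = (12 - (4)·1.000 - (-4)·1.000) / (9) = 1.333
  q = (-3 - (-3)·1.000 - (-4)·1.000) / (9) = 0.444
  r = (-4 - (-2)·1.000 - (-3)·1.000) / (9) = 0.111
Iteration 2:
  p = (12 - (4)·0.444 - (-4)·0.111) / (9) = 1.185
  q = (-3 - (-3)·1.333 - (-4)·0.111) / (9) = 0.160
  r = (-4 - (-2)·1.333 - (-3)·0.444) / (9) = 0.000
Iteration 3:
  p = (12 - (4)·0.160 - (-4)·0.000) / (9) = 1.262
  q = (-3 - (-3)·1.185 - (-4)·0.000) / (9) = 0.062
  r = (-4 - (-2)·1.185 - (-3)·0.160) / (9) = -0.128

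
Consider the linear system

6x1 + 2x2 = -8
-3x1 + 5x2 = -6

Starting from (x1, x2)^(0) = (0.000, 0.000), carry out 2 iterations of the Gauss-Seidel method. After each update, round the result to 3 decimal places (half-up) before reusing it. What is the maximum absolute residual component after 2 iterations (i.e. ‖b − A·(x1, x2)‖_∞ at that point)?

Iteration 1:
  x1 = (-8 - (2)·0.000) / (6) = -1.333
  x2 = (-6 - (-3)·-1.333) / (5) = -2.000
Iteration 2:
  x1 = (-8 - (2)·-2.000) / (6) = -0.667
  x2 = (-6 - (-3)·-0.667) / (5) = -1.600
Residual b − A·x = (-0.798, -0.001); ∞-norm = 0.798

0.798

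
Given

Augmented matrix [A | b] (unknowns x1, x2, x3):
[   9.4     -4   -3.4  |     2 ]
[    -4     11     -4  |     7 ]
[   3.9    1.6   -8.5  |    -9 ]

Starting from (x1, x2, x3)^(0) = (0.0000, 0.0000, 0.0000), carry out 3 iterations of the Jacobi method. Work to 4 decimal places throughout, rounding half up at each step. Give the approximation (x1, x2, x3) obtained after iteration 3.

Iteration 1:
  x1 = (2 - (-4)·0.0000 - (-3.4)·0.0000) / (9.4) = 0.2128
  x2 = (7 - (-4)·0.0000 - (-4)·0.0000) / (11) = 0.6364
  x3 = (-9 - (3.9)·0.0000 - (1.6)·0.0000) / (-8.5) = 1.0588
Iteration 2:
  x1 = (2 - (-4)·0.6364 - (-3.4)·1.0588) / (9.4) = 0.8665
  x2 = (7 - (-4)·0.2128 - (-4)·1.0588) / (11) = 1.0988
  x3 = (-9 - (3.9)·0.2128 - (1.6)·0.6364) / (-8.5) = 1.2763
Iteration 3:
  x1 = (2 - (-4)·1.0988 - (-3.4)·1.2763) / (9.4) = 1.1420
  x2 = (7 - (-4)·0.8665 - (-4)·1.2763) / (11) = 1.4156
  x3 = (-9 - (3.9)·0.8665 - (1.6)·1.0988) / (-8.5) = 1.6632

(1.1420, 1.4156, 1.6632)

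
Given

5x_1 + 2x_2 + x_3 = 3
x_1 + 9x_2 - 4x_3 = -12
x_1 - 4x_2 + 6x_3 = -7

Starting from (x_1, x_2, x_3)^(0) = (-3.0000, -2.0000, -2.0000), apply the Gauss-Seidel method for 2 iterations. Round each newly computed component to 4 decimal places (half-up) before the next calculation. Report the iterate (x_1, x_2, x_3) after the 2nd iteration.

(2.1852, -2.9457, -3.4947)

Iteration 1:
  x_1 = (3 - (2)·-2.0000 - (1)·-2.0000) / (5) = 1.8000
  x_2 = (-12 - (1)·1.8000 - (-4)·-2.0000) / (9) = -2.4222
  x_3 = (-7 - (1)·1.8000 - (-4)·-2.4222) / (6) = -3.0815
Iteration 2:
  x_1 = (3 - (2)·-2.4222 - (1)·-3.0815) / (5) = 2.1852
  x_2 = (-12 - (1)·2.1852 - (-4)·-3.0815) / (9) = -2.9457
  x_3 = (-7 - (1)·2.1852 - (-4)·-2.9457) / (6) = -3.4947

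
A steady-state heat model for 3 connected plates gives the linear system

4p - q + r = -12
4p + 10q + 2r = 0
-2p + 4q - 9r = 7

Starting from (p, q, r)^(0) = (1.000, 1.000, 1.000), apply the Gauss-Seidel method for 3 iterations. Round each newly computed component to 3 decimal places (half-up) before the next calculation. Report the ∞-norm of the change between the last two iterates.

Iteration 1:
  p = (-12 - (-1)·1.000 - (1)·1.000) / (4) = -3.000
  q = (0 - (4)·-3.000 - (2)·1.000) / (10) = 1.000
  r = (7 - (-2)·-3.000 - (4)·1.000) / (-9) = 0.333
Iteration 2:
  p = (-12 - (-1)·1.000 - (1)·0.333) / (4) = -2.833
  q = (0 - (4)·-2.833 - (2)·0.333) / (10) = 1.067
  r = (7 - (-2)·-2.833 - (4)·1.067) / (-9) = 0.326
Iteration 3:
  p = (-12 - (-1)·1.067 - (1)·0.326) / (4) = -2.815
  q = (0 - (4)·-2.815 - (2)·0.326) / (10) = 1.061
  r = (7 - (-2)·-2.815 - (4)·1.061) / (-9) = 0.319
Change: (0.018, -0.006, -0.007) → max |·| = 0.018

0.018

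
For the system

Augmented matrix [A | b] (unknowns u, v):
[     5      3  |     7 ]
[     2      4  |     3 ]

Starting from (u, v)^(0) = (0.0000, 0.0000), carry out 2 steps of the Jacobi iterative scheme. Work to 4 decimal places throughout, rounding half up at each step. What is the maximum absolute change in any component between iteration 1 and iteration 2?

Iteration 1:
  u = (7 - (3)·0.0000) / (5) = 1.4000
  v = (3 - (2)·0.0000) / (4) = 0.7500
Iteration 2:
  u = (7 - (3)·0.7500) / (5) = 0.9500
  v = (3 - (2)·1.4000) / (4) = 0.0500
Change: (-0.4500, -0.7000) → max |·| = 0.7000

0.7000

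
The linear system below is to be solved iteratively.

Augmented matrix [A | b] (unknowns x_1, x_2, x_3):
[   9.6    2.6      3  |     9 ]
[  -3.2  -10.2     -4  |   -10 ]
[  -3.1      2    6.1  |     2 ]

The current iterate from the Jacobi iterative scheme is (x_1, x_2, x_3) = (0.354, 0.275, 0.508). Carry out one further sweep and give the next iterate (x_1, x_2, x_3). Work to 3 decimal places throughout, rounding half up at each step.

One sweep:
  x_1 = (9 - (2.6)·0.275 - (3)·0.508) / (9.6) = 0.704
  x_2 = (-10 - (-3.2)·0.354 - (-4)·0.508) / (-10.2) = 0.670
  x_3 = (2 - (-3.1)·0.354 - (2)·0.275) / (6.1) = 0.418

(0.704, 0.670, 0.418)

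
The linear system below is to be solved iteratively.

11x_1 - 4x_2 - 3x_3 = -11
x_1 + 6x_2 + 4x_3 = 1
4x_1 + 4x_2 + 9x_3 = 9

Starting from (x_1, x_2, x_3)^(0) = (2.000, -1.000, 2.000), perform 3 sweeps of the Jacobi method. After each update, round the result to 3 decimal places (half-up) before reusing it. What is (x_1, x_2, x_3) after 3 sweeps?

Iteration 1:
  x_1 = (-11 - (-4)·-1.000 - (-3)·2.000) / (11) = -0.818
  x_2 = (1 - (1)·2.000 - (4)·2.000) / (6) = -1.500
  x_3 = (9 - (4)·2.000 - (4)·-1.000) / (9) = 0.556
Iteration 2:
  x_1 = (-11 - (-4)·-1.500 - (-3)·0.556) / (11) = -1.394
  x_2 = (1 - (1)·-0.818 - (4)·0.556) / (6) = -0.068
  x_3 = (9 - (4)·-0.818 - (4)·-1.500) / (9) = 2.030
Iteration 3:
  x_1 = (-11 - (-4)·-0.068 - (-3)·2.030) / (11) = -0.471
  x_2 = (1 - (1)·-1.394 - (4)·2.030) / (6) = -0.954
  x_3 = (9 - (4)·-1.394 - (4)·-0.068) / (9) = 1.650

(-0.471, -0.954, 1.650)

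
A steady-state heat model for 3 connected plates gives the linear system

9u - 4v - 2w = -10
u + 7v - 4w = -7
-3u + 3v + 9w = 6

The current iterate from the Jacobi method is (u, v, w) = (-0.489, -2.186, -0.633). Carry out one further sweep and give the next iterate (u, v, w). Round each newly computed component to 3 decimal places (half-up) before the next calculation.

One sweep:
  u = (-10 - (-4)·-2.186 - (-2)·-0.633) / (9) = -2.223
  v = (-7 - (1)·-0.489 - (-4)·-0.633) / (7) = -1.292
  w = (6 - (-3)·-0.489 - (3)·-2.186) / (9) = 1.232

(-2.223, -1.292, 1.232)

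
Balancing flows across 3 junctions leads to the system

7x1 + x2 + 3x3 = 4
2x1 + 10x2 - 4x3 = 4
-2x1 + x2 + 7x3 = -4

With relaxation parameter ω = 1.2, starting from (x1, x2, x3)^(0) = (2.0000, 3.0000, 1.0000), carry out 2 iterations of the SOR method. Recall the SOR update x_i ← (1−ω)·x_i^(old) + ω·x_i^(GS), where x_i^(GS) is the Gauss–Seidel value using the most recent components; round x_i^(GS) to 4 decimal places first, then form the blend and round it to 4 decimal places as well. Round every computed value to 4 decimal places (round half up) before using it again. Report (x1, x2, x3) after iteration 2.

(1.3759, -0.5496, 0.1268)

Iteration 1:
  x1: GS value = (4 - (1)·3.0000 - (3)·1.0000) / (7) = -0.2857;  x1 ← (1−ω)·2.0000 + ω·-0.2857 = -0.7428
  x2: GS value = (4 - (2)·-0.7428 - (-4)·1.0000) / (10) = 0.9486;  x2 ← (1−ω)·3.0000 + ω·0.9486 = 0.5383
  x3: GS value = (-4 - (-2)·-0.7428 - (1)·0.5383) / (7) = -0.8606;  x3 ← (1−ω)·1.0000 + ω·-0.8606 = -1.2327
Iteration 2:
  x1: GS value = (4 - (1)·0.5383 - (3)·-1.2327) / (7) = 1.0228;  x1 ← (1−ω)·-0.7428 + ω·1.0228 = 1.3759
  x2: GS value = (4 - (2)·1.3759 - (-4)·-1.2327) / (10) = -0.3683;  x2 ← (1−ω)·0.5383 + ω·-0.3683 = -0.5496
  x3: GS value = (-4 - (-2)·1.3759 - (1)·-0.5496) / (7) = -0.0998;  x3 ← (1−ω)·-1.2327 + ω·-0.0998 = 0.1268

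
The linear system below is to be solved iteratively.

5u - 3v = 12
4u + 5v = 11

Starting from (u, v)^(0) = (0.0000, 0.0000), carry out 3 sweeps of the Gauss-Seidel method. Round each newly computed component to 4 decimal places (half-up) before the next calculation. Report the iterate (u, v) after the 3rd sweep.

(2.4874, 0.2101)

Iteration 1:
  u = (12 - (-3)·0.0000) / (5) = 2.4000
  v = (11 - (4)·2.4000) / (5) = 0.2800
Iteration 2:
  u = (12 - (-3)·0.2800) / (5) = 2.5680
  v = (11 - (4)·2.5680) / (5) = 0.1456
Iteration 3:
  u = (12 - (-3)·0.1456) / (5) = 2.4874
  v = (11 - (4)·2.4874) / (5) = 0.2101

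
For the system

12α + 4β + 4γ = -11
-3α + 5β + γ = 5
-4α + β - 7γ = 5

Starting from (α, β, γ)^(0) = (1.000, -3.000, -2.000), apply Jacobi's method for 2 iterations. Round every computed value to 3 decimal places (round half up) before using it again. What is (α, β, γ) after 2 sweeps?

Iteration 1:
  α = (-11 - (4)·-3.000 - (4)·-2.000) / (12) = 0.750
  β = (5 - (-3)·1.000 - (1)·-2.000) / (5) = 2.000
  γ = (5 - (-4)·1.000 - (1)·-3.000) / (-7) = -1.714
Iteration 2:
  α = (-11 - (4)·2.000 - (4)·-1.714) / (12) = -1.012
  β = (5 - (-3)·0.750 - (1)·-1.714) / (5) = 1.793
  γ = (5 - (-4)·0.750 - (1)·2.000) / (-7) = -0.857

(-1.012, 1.793, -0.857)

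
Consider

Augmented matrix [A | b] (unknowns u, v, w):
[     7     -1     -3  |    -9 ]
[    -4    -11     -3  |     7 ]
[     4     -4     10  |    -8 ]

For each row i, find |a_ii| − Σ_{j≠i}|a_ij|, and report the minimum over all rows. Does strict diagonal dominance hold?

2

row 1: |7| − (1+3) = 3
row 2: |-11| − (4+3) = 4
row 3: |10| − (4+4) = 2
minimum over rows = 2 → strictly diagonally dominant (convergence guaranteed)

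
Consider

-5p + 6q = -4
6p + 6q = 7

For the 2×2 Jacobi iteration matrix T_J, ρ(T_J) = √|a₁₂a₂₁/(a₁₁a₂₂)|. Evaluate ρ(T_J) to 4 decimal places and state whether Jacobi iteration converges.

1.0954

a₁₂a₂₁/(a₁₁a₂₂) = (6)·(6) / ((-5)·(6)) = -1.200000
ρ = √|-1.200000| = √1.200000 = 1.0954
ρ > 1, so Jacobi diverges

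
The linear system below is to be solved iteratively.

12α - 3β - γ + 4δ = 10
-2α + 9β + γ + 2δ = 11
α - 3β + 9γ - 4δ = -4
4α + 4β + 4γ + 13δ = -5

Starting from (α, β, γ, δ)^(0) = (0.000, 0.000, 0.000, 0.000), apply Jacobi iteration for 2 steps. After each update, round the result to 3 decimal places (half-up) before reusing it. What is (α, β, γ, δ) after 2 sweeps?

(1.230, 1.542, -0.301, -0.880)

Iteration 1:
  α = (10 - (-3)·0.000 - (-1)·0.000 - (4)·0.000) / (12) = 0.833
  β = (11 - (-2)·0.000 - (1)·0.000 - (2)·0.000) / (9) = 1.222
  γ = (-4 - (1)·0.000 - (-3)·0.000 - (-4)·0.000) / (9) = -0.444
  δ = (-5 - (4)·0.000 - (4)·0.000 - (4)·0.000) / (13) = -0.385
Iteration 2:
  α = (10 - (-3)·1.222 - (-1)·-0.444 - (4)·-0.385) / (12) = 1.230
  β = (11 - (-2)·0.833 - (1)·-0.444 - (2)·-0.385) / (9) = 1.542
  γ = (-4 - (1)·0.833 - (-3)·1.222 - (-4)·-0.385) / (9) = -0.301
  δ = (-5 - (4)·0.833 - (4)·1.222 - (4)·-0.444) / (13) = -0.880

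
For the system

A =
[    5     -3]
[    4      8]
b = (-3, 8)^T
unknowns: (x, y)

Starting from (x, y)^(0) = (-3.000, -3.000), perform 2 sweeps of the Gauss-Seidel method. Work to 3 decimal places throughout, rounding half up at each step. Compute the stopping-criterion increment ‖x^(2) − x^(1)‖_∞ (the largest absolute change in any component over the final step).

Iteration 1:
  x = (-3 - (-3)·-3.000) / (5) = -2.400
  y = (8 - (4)·-2.400) / (8) = 2.200
Iteration 2:
  x = (-3 - (-3)·2.200) / (5) = 0.720
  y = (8 - (4)·0.720) / (8) = 0.640
Change: (3.120, -1.560) → max |·| = 3.120

3.120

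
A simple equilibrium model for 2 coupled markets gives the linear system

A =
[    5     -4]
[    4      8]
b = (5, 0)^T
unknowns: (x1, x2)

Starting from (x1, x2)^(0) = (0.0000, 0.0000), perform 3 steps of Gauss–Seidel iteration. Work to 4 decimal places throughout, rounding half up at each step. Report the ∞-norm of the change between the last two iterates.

Iteration 1:
  x1 = (5 - (-4)·0.0000) / (5) = 1.0000
  x2 = (0 - (4)·1.0000) / (8) = -0.5000
Iteration 2:
  x1 = (5 - (-4)·-0.5000) / (5) = 0.6000
  x2 = (0 - (4)·0.6000) / (8) = -0.3000
Iteration 3:
  x1 = (5 - (-4)·-0.3000) / (5) = 0.7600
  x2 = (0 - (4)·0.7600) / (8) = -0.3800
Change: (0.1600, -0.0800) → max |·| = 0.1600

0.1600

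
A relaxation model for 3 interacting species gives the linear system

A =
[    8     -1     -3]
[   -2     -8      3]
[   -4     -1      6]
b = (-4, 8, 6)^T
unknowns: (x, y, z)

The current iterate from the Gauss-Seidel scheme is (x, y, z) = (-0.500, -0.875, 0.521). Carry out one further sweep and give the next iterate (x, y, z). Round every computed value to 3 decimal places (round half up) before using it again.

(-0.414, -0.701, 0.607)

One sweep:
  x = (-4 - (-1)·-0.875 - (-3)·0.521) / (8) = -0.414
  y = (8 - (-2)·-0.414 - (3)·0.521) / (-8) = -0.701
  z = (6 - (-4)·-0.414 - (-1)·-0.701) / (6) = 0.607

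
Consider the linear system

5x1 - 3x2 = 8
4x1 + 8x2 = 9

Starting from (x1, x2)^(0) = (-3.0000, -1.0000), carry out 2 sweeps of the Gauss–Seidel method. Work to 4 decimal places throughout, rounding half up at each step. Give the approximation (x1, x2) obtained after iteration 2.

Iteration 1:
  x1 = (8 - (-3)·-1.0000) / (5) = 1.0000
  x2 = (9 - (4)·1.0000) / (8) = 0.6250
Iteration 2:
  x1 = (8 - (-3)·0.6250) / (5) = 1.9750
  x2 = (9 - (4)·1.9750) / (8) = 0.1375

(1.9750, 0.1375)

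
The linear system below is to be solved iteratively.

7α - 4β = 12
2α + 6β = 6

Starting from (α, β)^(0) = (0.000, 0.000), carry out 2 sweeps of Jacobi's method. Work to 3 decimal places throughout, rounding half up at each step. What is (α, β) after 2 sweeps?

Iteration 1:
  α = (12 - (-4)·0.000) / (7) = 1.714
  β = (6 - (2)·0.000) / (6) = 1.000
Iteration 2:
  α = (12 - (-4)·1.000) / (7) = 2.286
  β = (6 - (2)·1.714) / (6) = 0.429

(2.286, 0.429)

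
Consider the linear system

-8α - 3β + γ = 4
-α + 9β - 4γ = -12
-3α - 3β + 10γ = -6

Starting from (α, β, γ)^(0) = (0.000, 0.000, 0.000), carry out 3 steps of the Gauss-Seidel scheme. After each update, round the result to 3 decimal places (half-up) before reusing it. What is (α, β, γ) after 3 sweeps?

Iteration 1:
  α = (4 - (-3)·0.000 - (1)·0.000) / (-8) = -0.500
  β = (-12 - (-1)·-0.500 - (-4)·0.000) / (9) = -1.389
  γ = (-6 - (-3)·-0.500 - (-3)·-1.389) / (10) = -1.167
Iteration 2:
  α = (4 - (-3)·-1.389 - (1)·-1.167) / (-8) = -0.125
  β = (-12 - (-1)·-0.125 - (-4)·-1.167) / (9) = -1.866
  γ = (-6 - (-3)·-0.125 - (-3)·-1.866) / (10) = -1.197
Iteration 3:
  α = (4 - (-3)·-1.866 - (1)·-1.197) / (-8) = 0.050
  β = (-12 - (-1)·0.050 - (-4)·-1.197) / (9) = -1.860
  γ = (-6 - (-3)·0.050 - (-3)·-1.860) / (10) = -1.143

(0.050, -1.860, -1.143)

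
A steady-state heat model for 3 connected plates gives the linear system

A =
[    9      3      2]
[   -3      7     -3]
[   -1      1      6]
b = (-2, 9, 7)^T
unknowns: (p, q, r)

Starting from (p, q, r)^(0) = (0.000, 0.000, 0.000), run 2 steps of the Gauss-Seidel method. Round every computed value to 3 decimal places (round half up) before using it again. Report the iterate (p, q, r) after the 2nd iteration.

(-0.826, 1.331, 0.807)

Iteration 1:
  p = (-2 - (3)·0.000 - (2)·0.000) / (9) = -0.222
  q = (9 - (-3)·-0.222 - (-3)·0.000) / (7) = 1.191
  r = (7 - (-1)·-0.222 - (1)·1.191) / (6) = 0.931
Iteration 2:
  p = (-2 - (3)·1.191 - (2)·0.931) / (9) = -0.826
  q = (9 - (-3)·-0.826 - (-3)·0.931) / (7) = 1.331
  r = (7 - (-1)·-0.826 - (1)·1.331) / (6) = 0.807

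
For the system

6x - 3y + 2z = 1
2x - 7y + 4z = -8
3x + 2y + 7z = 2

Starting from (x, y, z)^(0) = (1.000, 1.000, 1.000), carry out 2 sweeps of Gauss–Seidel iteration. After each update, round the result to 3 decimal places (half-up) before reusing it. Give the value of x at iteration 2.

1.196

Iteration 1:
  x = (1 - (-3)·1.000 - (2)·1.000) / (6) = 0.333
  y = (-8 - (2)·0.333 - (4)·1.000) / (-7) = 1.809
  z = (2 - (3)·0.333 - (2)·1.809) / (7) = -0.374
Iteration 2:
  x = (1 - (-3)·1.809 - (2)·-0.374) / (6) = 1.196
  y = (-8 - (2)·1.196 - (4)·-0.374) / (-7) = 1.271
  z = (2 - (3)·1.196 - (2)·1.271) / (7) = -0.590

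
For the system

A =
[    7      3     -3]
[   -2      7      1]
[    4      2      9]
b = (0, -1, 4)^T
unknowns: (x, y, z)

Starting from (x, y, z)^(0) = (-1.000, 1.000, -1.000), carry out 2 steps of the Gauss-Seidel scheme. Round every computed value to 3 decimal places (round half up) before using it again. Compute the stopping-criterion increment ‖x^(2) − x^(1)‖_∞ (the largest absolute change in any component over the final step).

1.339

Iteration 1:
  x = (0 - (3)·1.000 - (-3)·-1.000) / (7) = -0.857
  y = (-1 - (-2)·-0.857 - (1)·-1.000) / (7) = -0.245
  z = (4 - (4)·-0.857 - (2)·-0.245) / (9) = 0.880
Iteration 2:
  x = (0 - (3)·-0.245 - (-3)·0.880) / (7) = 0.482
  y = (-1 - (-2)·0.482 - (1)·0.880) / (7) = -0.131
  z = (4 - (4)·0.482 - (2)·-0.131) / (9) = 0.259
Change: (1.339, 0.114, -0.621) → max |·| = 1.339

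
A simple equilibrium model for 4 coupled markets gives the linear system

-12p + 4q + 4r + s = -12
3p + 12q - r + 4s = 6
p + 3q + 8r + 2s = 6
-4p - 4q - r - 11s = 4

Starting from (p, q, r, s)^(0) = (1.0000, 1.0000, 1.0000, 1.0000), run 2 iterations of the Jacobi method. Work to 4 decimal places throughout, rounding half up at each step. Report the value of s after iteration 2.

Iteration 1:
  p = (-12 - (4)·1.0000 - (4)·1.0000 - (1)·1.0000) / (-12) = 1.7500
  q = (6 - (3)·1.0000 - (-1)·1.0000 - (4)·1.0000) / (12) = 0.0000
  r = (6 - (1)·1.0000 - (3)·1.0000 - (2)·1.0000) / (8) = 0.0000
  s = (4 - (-4)·1.0000 - (-4)·1.0000 - (-1)·1.0000) / (-11) = -1.1818
Iteration 2:
  p = (-12 - (4)·0.0000 - (4)·0.0000 - (1)·-1.1818) / (-12) = 0.9015
  q = (6 - (3)·1.7500 - (-1)·0.0000 - (4)·-1.1818) / (12) = 0.4564
  r = (6 - (1)·1.7500 - (3)·0.0000 - (2)·-1.1818) / (8) = 0.8267
  s = (4 - (-4)·1.7500 - (-4)·0.0000 - (-1)·0.0000) / (-11) = -1.0000

-1.0000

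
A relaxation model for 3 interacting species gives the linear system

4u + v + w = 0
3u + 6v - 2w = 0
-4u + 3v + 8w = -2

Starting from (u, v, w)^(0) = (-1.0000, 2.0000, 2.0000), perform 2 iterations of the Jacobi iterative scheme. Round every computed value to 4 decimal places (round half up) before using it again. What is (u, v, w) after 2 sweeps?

Iteration 1:
  u = (0 - (1)·2.0000 - (1)·2.0000) / (4) = -1.0000
  v = (0 - (3)·-1.0000 - (-2)·2.0000) / (6) = 1.1667
  w = (-2 - (-4)·-1.0000 - (3)·2.0000) / (8) = -1.5000
Iteration 2:
  u = (0 - (1)·1.1667 - (1)·-1.5000) / (4) = 0.0833
  v = (0 - (3)·-1.0000 - (-2)·-1.5000) / (6) = 0.0000
  w = (-2 - (-4)·-1.0000 - (3)·1.1667) / (8) = -1.1875

(0.0833, 0.0000, -1.1875)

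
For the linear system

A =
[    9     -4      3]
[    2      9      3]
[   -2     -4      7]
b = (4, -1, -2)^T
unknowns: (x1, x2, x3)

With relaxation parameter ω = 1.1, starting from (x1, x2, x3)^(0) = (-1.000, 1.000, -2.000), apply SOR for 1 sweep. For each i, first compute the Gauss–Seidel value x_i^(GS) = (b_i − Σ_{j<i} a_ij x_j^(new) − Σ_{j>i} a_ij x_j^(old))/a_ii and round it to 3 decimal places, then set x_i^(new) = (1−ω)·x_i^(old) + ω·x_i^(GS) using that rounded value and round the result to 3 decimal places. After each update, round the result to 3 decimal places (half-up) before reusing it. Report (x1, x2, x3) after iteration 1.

(1.812, 0.068, 0.498)

Iteration 1:
  x1: GS value = (4 - (-4)·1.000 - (3)·-2.000) / (9) = 1.556;  x1 ← (1−ω)·-1.000 + ω·1.556 = 1.812
  x2: GS value = (-1 - (2)·1.812 - (3)·-2.000) / (9) = 0.153;  x2 ← (1−ω)·1.000 + ω·0.153 = 0.068
  x3: GS value = (-2 - (-2)·1.812 - (-4)·0.068) / (7) = 0.271;  x3 ← (1−ω)·-2.000 + ω·0.271 = 0.498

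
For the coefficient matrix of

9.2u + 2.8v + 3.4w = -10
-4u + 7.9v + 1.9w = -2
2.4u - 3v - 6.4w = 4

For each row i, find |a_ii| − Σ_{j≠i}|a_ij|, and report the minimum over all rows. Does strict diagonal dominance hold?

1

row 1: |9.2| − (2.8+3.4) = 3
row 2: |7.9| − (4+1.9) = 2
row 3: |-6.4| − (2.4+3) = 1
minimum over rows = 1 → strictly diagonally dominant (convergence guaranteed)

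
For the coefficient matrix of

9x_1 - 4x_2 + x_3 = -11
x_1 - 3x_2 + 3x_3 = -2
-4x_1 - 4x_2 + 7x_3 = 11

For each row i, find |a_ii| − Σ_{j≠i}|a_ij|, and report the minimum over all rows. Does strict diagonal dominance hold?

-1

row 1: |9| − (4+1) = 4
row 2: |-3| − (1+3) = -1
row 3: |7| − (4+4) = -1
minimum over rows = -1 → not strictly diagonally dominant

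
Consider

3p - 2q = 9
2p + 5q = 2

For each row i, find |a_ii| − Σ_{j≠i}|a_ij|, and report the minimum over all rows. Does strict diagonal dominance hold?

1

row 1: |3| − (2) = 1
row 2: |5| − (2) = 3
minimum over rows = 1 → strictly diagonally dominant (convergence guaranteed)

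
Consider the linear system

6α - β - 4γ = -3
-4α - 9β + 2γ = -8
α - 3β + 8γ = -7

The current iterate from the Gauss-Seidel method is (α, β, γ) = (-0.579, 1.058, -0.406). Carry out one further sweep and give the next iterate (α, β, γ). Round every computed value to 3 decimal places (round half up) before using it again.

(-0.594, 1.063, -0.402)

One sweep:
  α = (-3 - (-1)·1.058 - (-4)·-0.406) / (6) = -0.594
  β = (-8 - (-4)·-0.594 - (2)·-0.406) / (-9) = 1.063
  γ = (-7 - (1)·-0.594 - (-3)·1.063) / (8) = -0.402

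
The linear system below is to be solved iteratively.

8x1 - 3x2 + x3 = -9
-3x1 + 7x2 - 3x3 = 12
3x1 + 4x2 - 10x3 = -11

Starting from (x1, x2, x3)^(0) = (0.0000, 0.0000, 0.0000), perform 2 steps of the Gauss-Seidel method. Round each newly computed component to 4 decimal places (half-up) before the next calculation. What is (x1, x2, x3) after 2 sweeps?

(-0.8199, 1.9009, 1.6144)

Iteration 1:
  x1 = (-9 - (-3)·0.0000 - (1)·0.0000) / (8) = -1.1250
  x2 = (12 - (-3)·-1.1250 - (-3)·0.0000) / (7) = 1.2321
  x3 = (-11 - (3)·-1.1250 - (4)·1.2321) / (-10) = 1.2553
Iteration 2:
  x1 = (-9 - (-3)·1.2321 - (1)·1.2553) / (8) = -0.8199
  x2 = (12 - (-3)·-0.8199 - (-3)·1.2553) / (7) = 1.9009
  x3 = (-11 - (3)·-0.8199 - (4)·1.9009) / (-10) = 1.6144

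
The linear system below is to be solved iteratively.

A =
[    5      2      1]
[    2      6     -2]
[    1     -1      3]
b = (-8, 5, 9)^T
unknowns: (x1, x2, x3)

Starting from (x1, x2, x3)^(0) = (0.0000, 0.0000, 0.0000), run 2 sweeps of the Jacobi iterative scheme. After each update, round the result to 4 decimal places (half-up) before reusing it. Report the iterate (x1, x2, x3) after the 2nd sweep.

(-2.5333, 2.3667, 3.8111)

Iteration 1:
  x1 = (-8 - (2)·0.0000 - (1)·0.0000) / (5) = -1.6000
  x2 = (5 - (2)·0.0000 - (-2)·0.0000) / (6) = 0.8333
  x3 = (9 - (1)·0.0000 - (-1)·0.0000) / (3) = 3.0000
Iteration 2:
  x1 = (-8 - (2)·0.8333 - (1)·3.0000) / (5) = -2.5333
  x2 = (5 - (2)·-1.6000 - (-2)·3.0000) / (6) = 2.3667
  x3 = (9 - (1)·-1.6000 - (-1)·0.8333) / (3) = 3.8111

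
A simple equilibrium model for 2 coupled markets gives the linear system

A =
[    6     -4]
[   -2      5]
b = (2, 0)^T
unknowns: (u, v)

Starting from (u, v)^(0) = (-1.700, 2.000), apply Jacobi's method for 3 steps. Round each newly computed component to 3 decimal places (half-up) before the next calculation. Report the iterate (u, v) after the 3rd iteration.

Iteration 1:
  u = (2 - (-4)·2.000) / (6) = 1.667
  v = (0 - (-2)·-1.700) / (5) = -0.680
Iteration 2:
  u = (2 - (-4)·-0.680) / (6) = -0.120
  v = (0 - (-2)·1.667) / (5) = 0.667
Iteration 3:
  u = (2 - (-4)·0.667) / (6) = 0.778
  v = (0 - (-2)·-0.120) / (5) = -0.048

(0.778, -0.048)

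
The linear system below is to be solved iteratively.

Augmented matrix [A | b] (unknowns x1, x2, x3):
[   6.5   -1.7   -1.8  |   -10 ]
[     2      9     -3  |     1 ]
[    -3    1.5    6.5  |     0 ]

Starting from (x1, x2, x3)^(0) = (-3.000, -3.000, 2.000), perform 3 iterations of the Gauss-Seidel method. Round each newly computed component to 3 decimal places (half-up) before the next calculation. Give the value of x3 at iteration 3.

-0.850

Iteration 1:
  x1 = (-10 - (-1.7)·-3.000 - (-1.8)·2.000) / (6.5) = -1.769
  x2 = (1 - (2)·-1.769 - (-3)·2.000) / (9) = 1.171
  x3 = (0 - (-3)·-1.769 - (1.5)·1.171) / (6.5) = -1.087
Iteration 2:
  x1 = (-10 - (-1.7)·1.171 - (-1.8)·-1.087) / (6.5) = -1.533
  x2 = (1 - (2)·-1.533 - (-3)·-1.087) / (9) = 0.089
  x3 = (0 - (-3)·-1.533 - (1.5)·0.089) / (6.5) = -0.728
Iteration 3:
  x1 = (-10 - (-1.7)·0.089 - (-1.8)·-0.728) / (6.5) = -1.717
  x2 = (1 - (2)·-1.717 - (-3)·-0.728) / (9) = 0.250
  x3 = (0 - (-3)·-1.717 - (1.5)·0.250) / (6.5) = -0.850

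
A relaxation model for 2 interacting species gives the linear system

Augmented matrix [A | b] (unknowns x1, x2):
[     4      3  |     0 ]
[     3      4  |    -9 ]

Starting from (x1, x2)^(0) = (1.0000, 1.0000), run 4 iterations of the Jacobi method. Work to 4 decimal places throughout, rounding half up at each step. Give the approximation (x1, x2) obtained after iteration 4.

(2.9531, -3.1992)

Iteration 1:
  x1 = (0 - (3)·1.0000) / (4) = -0.7500
  x2 = (-9 - (3)·1.0000) / (4) = -3.0000
Iteration 2:
  x1 = (0 - (3)·-3.0000) / (4) = 2.2500
  x2 = (-9 - (3)·-0.7500) / (4) = -1.6875
Iteration 3:
  x1 = (0 - (3)·-1.6875) / (4) = 1.2656
  x2 = (-9 - (3)·2.2500) / (4) = -3.9375
Iteration 4:
  x1 = (0 - (3)·-3.9375) / (4) = 2.9531
  x2 = (-9 - (3)·1.2656) / (4) = -3.1992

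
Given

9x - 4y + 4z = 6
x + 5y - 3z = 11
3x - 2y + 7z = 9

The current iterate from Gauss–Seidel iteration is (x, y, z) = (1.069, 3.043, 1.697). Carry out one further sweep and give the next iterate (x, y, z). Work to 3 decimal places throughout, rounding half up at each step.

(1.265, 2.965, 1.591)

One sweep:
  x = (6 - (-4)·3.043 - (4)·1.697) / (9) = 1.265
  y = (11 - (1)·1.265 - (-3)·1.697) / (5) = 2.965
  z = (9 - (3)·1.265 - (-2)·2.965) / (7) = 1.591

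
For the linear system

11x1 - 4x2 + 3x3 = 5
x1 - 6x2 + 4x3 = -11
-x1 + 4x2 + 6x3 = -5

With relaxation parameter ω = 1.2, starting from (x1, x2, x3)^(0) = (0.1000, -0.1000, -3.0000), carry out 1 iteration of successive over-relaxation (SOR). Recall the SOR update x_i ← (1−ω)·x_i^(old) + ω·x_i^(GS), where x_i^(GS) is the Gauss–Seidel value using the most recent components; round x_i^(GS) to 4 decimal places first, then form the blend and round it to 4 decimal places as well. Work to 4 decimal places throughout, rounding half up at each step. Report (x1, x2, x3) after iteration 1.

(1.4637, 0.1128, -0.1975)

Iteration 1:
  x1: GS value = (5 - (-4)·-0.1000 - (3)·-3.0000) / (11) = 1.2364;  x1 ← (1−ω)·0.1000 + ω·1.2364 = 1.4637
  x2: GS value = (-11 - (1)·1.4637 - (4)·-3.0000) / (-6) = 0.0773;  x2 ← (1−ω)·-0.1000 + ω·0.0773 = 0.1128
  x3: GS value = (-5 - (-1)·1.4637 - (4)·0.1128) / (6) = -0.6646;  x3 ← (1−ω)·-3.0000 + ω·-0.6646 = -0.1975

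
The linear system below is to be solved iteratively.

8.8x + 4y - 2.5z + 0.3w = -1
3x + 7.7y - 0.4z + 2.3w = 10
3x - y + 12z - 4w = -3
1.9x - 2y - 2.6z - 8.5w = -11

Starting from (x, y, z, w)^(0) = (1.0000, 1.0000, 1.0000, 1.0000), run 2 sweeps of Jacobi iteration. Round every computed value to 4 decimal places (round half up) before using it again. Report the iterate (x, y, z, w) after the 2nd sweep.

(-0.4716, 1.1267, 0.2102, 1.0926)

Iteration 1:
  x = (-1 - (4)·1.0000 - (-2.5)·1.0000 - (0.3)·1.0000) / (8.8) = -0.3182
  y = (10 - (3)·1.0000 - (-0.4)·1.0000 - (2.3)·1.0000) / (7.7) = 0.6623
  z = (-3 - (3)·1.0000 - (-1)·1.0000 - (-4)·1.0000) / (12) = -0.0833
  w = (-11 - (1.9)·1.0000 - (-2)·1.0000 - (-2.6)·1.0000) / (-8.5) = 0.9765
Iteration 2:
  x = (-1 - (4)·0.6623 - (-2.5)·-0.0833 - (0.3)·0.9765) / (8.8) = -0.4716
  y = (10 - (3)·-0.3182 - (-0.4)·-0.0833 - (2.3)·0.9765) / (7.7) = 1.1267
  z = (-3 - (3)·-0.3182 - (-1)·0.6623 - (-4)·0.9765) / (12) = 0.2102
  w = (-11 - (1.9)·-0.3182 - (-2)·0.6623 - (-2.6)·-0.0833) / (-8.5) = 1.0926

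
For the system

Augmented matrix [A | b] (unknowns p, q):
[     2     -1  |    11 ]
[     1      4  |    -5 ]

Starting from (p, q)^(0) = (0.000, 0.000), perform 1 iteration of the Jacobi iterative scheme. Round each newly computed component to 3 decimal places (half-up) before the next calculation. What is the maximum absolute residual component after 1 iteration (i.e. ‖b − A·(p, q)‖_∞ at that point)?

Iteration 1:
  p = (11 - (-1)·0.000) / (2) = 5.500
  q = (-5 - (1)·0.000) / (4) = -1.250
Residual b − A·x = (-1.250, -5.500); ∞-norm = 5.500

5.500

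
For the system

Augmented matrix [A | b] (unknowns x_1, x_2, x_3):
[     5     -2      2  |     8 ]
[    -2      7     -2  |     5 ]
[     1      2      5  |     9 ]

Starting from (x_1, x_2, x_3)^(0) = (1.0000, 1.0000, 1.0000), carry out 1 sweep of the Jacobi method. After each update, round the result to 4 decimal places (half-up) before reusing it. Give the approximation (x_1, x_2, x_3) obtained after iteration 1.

Iteration 1:
  x_1 = (8 - (-2)·1.0000 - (2)·1.0000) / (5) = 1.6000
  x_2 = (5 - (-2)·1.0000 - (-2)·1.0000) / (7) = 1.2857
  x_3 = (9 - (1)·1.0000 - (2)·1.0000) / (5) = 1.2000

(1.6000, 1.2857, 1.2000)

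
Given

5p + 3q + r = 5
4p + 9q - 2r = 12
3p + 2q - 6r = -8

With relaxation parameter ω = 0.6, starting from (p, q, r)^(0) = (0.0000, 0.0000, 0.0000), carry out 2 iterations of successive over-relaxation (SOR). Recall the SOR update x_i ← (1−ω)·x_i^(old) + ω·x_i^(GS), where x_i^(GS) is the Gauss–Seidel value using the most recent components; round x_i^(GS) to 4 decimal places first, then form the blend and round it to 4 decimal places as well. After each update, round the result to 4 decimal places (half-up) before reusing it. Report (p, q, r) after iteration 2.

(0.4766, 1.0766, 1.6015)

Iteration 1:
  p: GS value = (5 - (3)·0.0000 - (1)·0.0000) / (5) = 1.0000;  p ← (1−ω)·0.0000 + ω·1.0000 = 0.6000
  q: GS value = (12 - (4)·0.6000 - (-2)·0.0000) / (9) = 1.0667;  q ← (1−ω)·0.0000 + ω·1.0667 = 0.6400
  r: GS value = (-8 - (3)·0.6000 - (2)·0.6400) / (-6) = 1.8467;  r ← (1−ω)·0.0000 + ω·1.8467 = 1.1080
Iteration 2:
  p: GS value = (5 - (3)·0.6400 - (1)·1.1080) / (5) = 0.3944;  p ← (1−ω)·0.6000 + ω·0.3944 = 0.4766
  q: GS value = (12 - (4)·0.4766 - (-2)·1.1080) / (9) = 1.3677;  q ← (1−ω)·0.6400 + ω·1.3677 = 1.0766
  r: GS value = (-8 - (3)·0.4766 - (2)·1.0766) / (-6) = 1.9305;  r ← (1−ω)·1.1080 + ω·1.9305 = 1.6015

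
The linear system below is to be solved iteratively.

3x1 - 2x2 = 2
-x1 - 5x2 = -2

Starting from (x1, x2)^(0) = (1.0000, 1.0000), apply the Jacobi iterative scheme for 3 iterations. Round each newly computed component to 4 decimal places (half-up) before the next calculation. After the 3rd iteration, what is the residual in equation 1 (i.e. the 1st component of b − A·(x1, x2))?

Iteration 1:
  x1 = (2 - (-2)·1.0000) / (3) = 1.3333
  x2 = (-2 - (-1)·1.0000) / (-5) = 0.2000
Iteration 2:
  x1 = (2 - (-2)·0.2000) / (3) = 0.8000
  x2 = (-2 - (-1)·1.3333) / (-5) = 0.1333
Iteration 3:
  x1 = (2 - (-2)·0.1333) / (3) = 0.7555
  x2 = (-2 - (-1)·0.8000) / (-5) = 0.2400
Residual b − A·x = (0.2135, -0.0445)

0.2135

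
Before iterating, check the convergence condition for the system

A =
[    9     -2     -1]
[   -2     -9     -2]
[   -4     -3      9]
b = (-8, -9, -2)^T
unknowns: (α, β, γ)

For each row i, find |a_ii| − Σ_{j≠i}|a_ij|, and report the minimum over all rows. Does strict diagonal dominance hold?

2

row 1: |9| − (2+1) = 6
row 2: |-9| − (2+2) = 5
row 3: |9| − (4+3) = 2
minimum over rows = 2 → strictly diagonally dominant (convergence guaranteed)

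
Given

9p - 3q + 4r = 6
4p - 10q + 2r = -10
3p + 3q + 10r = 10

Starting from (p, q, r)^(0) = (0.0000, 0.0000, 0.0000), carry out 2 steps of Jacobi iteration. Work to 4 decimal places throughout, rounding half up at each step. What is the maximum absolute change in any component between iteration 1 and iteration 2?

0.5000

Iteration 1:
  p = (6 - (-3)·0.0000 - (4)·0.0000) / (9) = 0.6667
  q = (-10 - (4)·0.0000 - (2)·0.0000) / (-10) = 1.0000
  r = (10 - (3)·0.0000 - (3)·0.0000) / (10) = 1.0000
Iteration 2:
  p = (6 - (-3)·1.0000 - (4)·1.0000) / (9) = 0.5556
  q = (-10 - (4)·0.6667 - (2)·1.0000) / (-10) = 1.4667
  r = (10 - (3)·0.6667 - (3)·1.0000) / (10) = 0.5000
Change: (-0.1111, 0.4667, -0.5000) → max |·| = 0.5000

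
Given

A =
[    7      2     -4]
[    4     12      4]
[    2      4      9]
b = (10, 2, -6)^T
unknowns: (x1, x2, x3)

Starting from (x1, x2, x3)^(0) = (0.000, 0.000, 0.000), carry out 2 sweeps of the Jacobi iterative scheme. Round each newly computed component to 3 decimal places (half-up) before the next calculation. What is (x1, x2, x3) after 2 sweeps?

Iteration 1:
  x1 = (10 - (2)·0.000 - (-4)·0.000) / (7) = 1.429
  x2 = (2 - (4)·0.000 - (4)·0.000) / (12) = 0.167
  x3 = (-6 - (2)·0.000 - (4)·0.000) / (9) = -0.667
Iteration 2:
  x1 = (10 - (2)·0.167 - (-4)·-0.667) / (7) = 1.000
  x2 = (2 - (4)·1.429 - (4)·-0.667) / (12) = -0.087
  x3 = (-6 - (2)·1.429 - (4)·0.167) / (9) = -1.058

(1.000, -0.087, -1.058)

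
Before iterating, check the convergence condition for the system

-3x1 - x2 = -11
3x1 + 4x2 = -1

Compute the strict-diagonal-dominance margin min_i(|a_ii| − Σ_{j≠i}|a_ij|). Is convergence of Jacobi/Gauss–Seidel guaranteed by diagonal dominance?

1

row 1: |-3| − (1) = 2
row 2: |4| − (3) = 1
minimum over rows = 1 → strictly diagonally dominant (convergence guaranteed)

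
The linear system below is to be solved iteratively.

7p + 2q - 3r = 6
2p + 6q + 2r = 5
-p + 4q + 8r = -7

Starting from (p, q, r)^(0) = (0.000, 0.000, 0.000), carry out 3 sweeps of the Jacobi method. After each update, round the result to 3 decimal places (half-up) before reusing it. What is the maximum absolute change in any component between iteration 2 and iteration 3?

0.308

Iteration 1:
  p = (6 - (2)·0.000 - (-3)·0.000) / (7) = 0.857
  q = (5 - (2)·0.000 - (2)·0.000) / (6) = 0.833
  r = (-7 - (-1)·0.000 - (4)·0.000) / (8) = -0.875
Iteration 2:
  p = (6 - (2)·0.833 - (-3)·-0.875) / (7) = 0.244
  q = (5 - (2)·0.857 - (2)·-0.875) / (6) = 0.839
  r = (-7 - (-1)·0.857 - (4)·0.833) / (8) = -1.184
Iteration 3:
  p = (6 - (2)·0.839 - (-3)·-1.184) / (7) = 0.110
  q = (5 - (2)·0.244 - (2)·-1.184) / (6) = 1.147
  r = (-7 - (-1)·0.244 - (4)·0.839) / (8) = -1.264
Change: (-0.134, 0.308, -0.080) → max |·| = 0.308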